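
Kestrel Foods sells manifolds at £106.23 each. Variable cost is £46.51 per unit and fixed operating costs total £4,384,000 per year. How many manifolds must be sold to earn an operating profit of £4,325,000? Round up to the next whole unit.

Unit CM = price − variable cost = £106.23 − £46.51 = £59.72.
Required volume = (fixed costs + target profit) ÷ CM = (£4,384,000 + £4,325,000) ÷ £59.72 = 145,830.54, so 145,831 manifolds.

145,831 manifolds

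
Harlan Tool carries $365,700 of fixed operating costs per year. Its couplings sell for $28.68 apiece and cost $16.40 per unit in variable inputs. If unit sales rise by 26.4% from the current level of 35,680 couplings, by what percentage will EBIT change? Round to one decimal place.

+159.7%

Contribution at this volume is 35,680 × $12.28 = $438,150.40.
Operating income = contribution − fixed costs = $438,150.40 − $365,700 = $72,450.40.
So DOL = total CM / EBIT = $438,150.40 / $72,450.40 = 6.0476.
Operating income changes by 6.0476 × +26.4% = +159.7%.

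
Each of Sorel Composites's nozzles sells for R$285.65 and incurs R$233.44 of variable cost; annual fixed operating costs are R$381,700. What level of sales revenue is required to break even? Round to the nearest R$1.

R$2,088,347

CM per unit = R$285.65 − R$233.44 = R$52.21; CM ratio = R$52.21 / R$285.65 = 0.1828.
Break-even revenue = fixed costs × price ÷ CM = R$381,700 × R$285.65 ÷ R$52.21 = R$2,088,347.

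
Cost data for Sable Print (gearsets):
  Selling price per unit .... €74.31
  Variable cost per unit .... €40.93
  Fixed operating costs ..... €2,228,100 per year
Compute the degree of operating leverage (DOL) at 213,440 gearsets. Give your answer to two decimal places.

Total contribution margin = 213,440 × €33.38 = €7,124,627.20.
EBIT = €7,124,627.20 − €2,228,100 = €4,896,527.20.
DOL = contribution ÷ EBIT = €7,124,627.20 ÷ €4,896,527.20 = 1.4550.

1.46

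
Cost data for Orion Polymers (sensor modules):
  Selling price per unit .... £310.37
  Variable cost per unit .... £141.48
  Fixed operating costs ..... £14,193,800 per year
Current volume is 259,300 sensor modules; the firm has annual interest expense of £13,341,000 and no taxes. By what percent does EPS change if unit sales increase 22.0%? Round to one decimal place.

Total contribution margin = 259,300 × £168.89 = £43,793,177.00.
Subtracting fixed costs: EBIT = £43,793,177.00 − £14,193,800 = £29,599,377.00.
Interest = £13,341,000.00, so EBIT − I = £16,258,377.00.
DCL = total CM / (EBIT − I) = £43,793,177.00 / £16,258,377.00 = 2.6936.
EPS therefore changes by 2.6936 × (+22.0%) = +59.3%.

+59.3%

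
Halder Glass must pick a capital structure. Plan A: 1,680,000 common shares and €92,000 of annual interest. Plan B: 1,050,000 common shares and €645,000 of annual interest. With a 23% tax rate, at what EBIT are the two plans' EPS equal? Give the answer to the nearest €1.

Set EPS_A = EPS_B: (EBIT − €92,000)(1 − 0.23) ÷ 1,680,000 = (EBIT − €645,000)(1 − 0.23) ÷ 1,050,000.
Cancelling (1 − t) and cross-multiplying: 1,050,000·(EBIT − 92,000) = 1,680,000·(EBIT − 645,000).
EBIT × (1,680,000 − 1,050,000) = 645,000 × 1,680,000 − 92,000 × 1,050,000 = 987,000,000,000, so EBIT = 987,000,000,000 ÷ 630,000 = 1,566,666.67.

€1,566,667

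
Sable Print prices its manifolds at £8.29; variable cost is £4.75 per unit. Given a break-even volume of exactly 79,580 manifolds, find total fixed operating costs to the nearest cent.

Unit CM = price − variable cost = £8.29 − £4.75 = £3.54.
Fixed costs = break-even units × CM = 79,580 × £3.54 = £281,713.20.

£281,713.20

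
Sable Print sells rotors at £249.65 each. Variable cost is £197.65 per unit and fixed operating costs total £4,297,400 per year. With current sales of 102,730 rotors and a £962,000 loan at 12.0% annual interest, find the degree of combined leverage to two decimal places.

5.75

At 102,730 units, contribution = 102,730 × £52.00 = £5,341,960.00.
Subtracting fixed costs: EBIT = £5,341,960.00 − £4,297,400 = £1,044,560.00. Interest = £115,440.00, so EBIT − I = £929,120.00.
Degree of total leverage = total CM / (EBIT − interest) = £5,341,960.00 / £929,120.00 = 5.7495.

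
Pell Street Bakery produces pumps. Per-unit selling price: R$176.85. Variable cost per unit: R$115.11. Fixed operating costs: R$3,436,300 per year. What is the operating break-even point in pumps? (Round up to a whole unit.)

Unit CM = price − variable cost = R$176.85 − R$115.11 = R$61.74.
Units to break even: R$3,436,300 ÷ R$61.74 = 55,657.60, rounded up to 55,658.

55,658 pumps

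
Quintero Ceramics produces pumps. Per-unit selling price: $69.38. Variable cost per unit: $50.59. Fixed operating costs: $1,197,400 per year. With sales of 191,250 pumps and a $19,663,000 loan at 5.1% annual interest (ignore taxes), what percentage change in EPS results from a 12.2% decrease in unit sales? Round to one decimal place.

-31.5%

Total contribution margin = 191,250 × $18.79 = $3,593,587.50.
Operating income = contribution − fixed costs = $3,593,587.50 − $1,197,400 = $2,396,187.50.
After interest of $1,002,813.00, pre-tax earnings = $1,393,374.50.
Degree of combined leverage = contribution ÷ (EBIT − I) = $3,593,587.50 ÷ $1,393,374.50 = 2.5791.
EPS therefore changes by 2.5791 × (-12.2%) = -31.5%.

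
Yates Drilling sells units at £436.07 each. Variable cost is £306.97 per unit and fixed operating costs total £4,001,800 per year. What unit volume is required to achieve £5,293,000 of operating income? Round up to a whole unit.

71,997 units

Each unit contributes £436.07 − £306.97 = £129.10.
Required volume = (fixed costs + target profit) ÷ CM = (£4,001,800 + £5,293,000) ÷ £129.10 = 71,996.90, so 71,997 units.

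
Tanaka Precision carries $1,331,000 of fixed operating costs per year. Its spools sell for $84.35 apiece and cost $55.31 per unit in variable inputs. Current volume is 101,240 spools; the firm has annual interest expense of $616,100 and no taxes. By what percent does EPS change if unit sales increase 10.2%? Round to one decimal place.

At 101,240 units, contribution = 101,240 × $29.04 = $2,940,009.60.
EBIT = $2,940,009.60 − $1,331,000 = $1,609,009.60.
Interest = $616,100.00, so EBIT − I = $992,909.60.
Degree of combined leverage = contribution ÷ (EBIT − I) = $2,940,009.60 ÷ $992,909.60 = 2.9610.
EPS therefore changes by 2.9610 × (+10.2%) = +30.2%.

+30.2%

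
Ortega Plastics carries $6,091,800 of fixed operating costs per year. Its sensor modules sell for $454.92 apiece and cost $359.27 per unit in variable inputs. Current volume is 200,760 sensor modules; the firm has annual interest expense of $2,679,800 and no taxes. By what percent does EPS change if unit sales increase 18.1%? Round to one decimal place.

At 200,760 units, contribution = 200,760 × $95.65 = $19,202,694.00.
Subtracting fixed costs: EBIT = $19,202,694.00 − $6,091,800 = $13,110,894.00.
Interest = $2,679,800.00, so EBIT − I = $10,431,094.00.
DCL = total CM / (EBIT − I) = $19,202,694.00 / $10,431,094.00 = 1.8409.
%ΔEPS = DCL × %ΔSales = 1.8409 × +18.1% = +33.3%.

+33.3%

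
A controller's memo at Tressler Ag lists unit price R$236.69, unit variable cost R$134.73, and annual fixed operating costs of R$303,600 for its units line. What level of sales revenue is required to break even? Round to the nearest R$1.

CM per unit = R$236.69 − R$134.73 = R$101.96; CM ratio = R$101.96 / R$236.69 = 0.4308.
Break-even revenue = fixed costs × price ÷ CM = R$303,600 × R$236.69 ÷ R$101.96 = R$704,777.

R$704,777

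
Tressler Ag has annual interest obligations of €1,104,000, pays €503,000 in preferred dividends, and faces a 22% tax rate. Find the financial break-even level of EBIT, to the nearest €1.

Grossing the preferred dividend up to pre-tax terms: €503,000 / (1 − 0.22) = €644,871.79.
Financial break-even EBIT = interest + D_p ÷ (1 − t) = €1,104,000 + €644,871.79 = €1,748,871.79.

€1,748,872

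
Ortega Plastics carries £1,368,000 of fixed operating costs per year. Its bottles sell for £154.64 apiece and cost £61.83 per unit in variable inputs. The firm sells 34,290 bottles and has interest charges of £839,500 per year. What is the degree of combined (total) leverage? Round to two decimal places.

At 34,290 units, contribution = 34,290 × £92.81 = £3,182,454.90.
Operating income = contribution − fixed costs = £3,182,454.90 − £1,368,000 = £1,814,454.90. Interest = £839,500.00, so EBIT − I = £974,954.90.
DCL = contribution ÷ (EBIT − I) = £3,182,454.90 ÷ £974,954.90 = 3.2642.

3.26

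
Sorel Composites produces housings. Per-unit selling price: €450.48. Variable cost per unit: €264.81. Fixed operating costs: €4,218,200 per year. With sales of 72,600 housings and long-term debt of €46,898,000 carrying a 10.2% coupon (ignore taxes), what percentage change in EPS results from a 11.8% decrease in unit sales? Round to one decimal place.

At 72,600 units, contribution = 72,600 × €185.67 = €13,479,642.00.
EBIT = €13,479,642.00 − €4,218,200 = €9,261,442.00.
After interest of €4,783,596.00, pre-tax earnings = €4,477,846.00.
DCL = total CM / (EBIT − I) = €13,479,642.00 / €4,477,846.00 = 3.0103.
%ΔEPS = DCL × %ΔSales = 3.0103 × -11.8% = -35.5%.

-35.5%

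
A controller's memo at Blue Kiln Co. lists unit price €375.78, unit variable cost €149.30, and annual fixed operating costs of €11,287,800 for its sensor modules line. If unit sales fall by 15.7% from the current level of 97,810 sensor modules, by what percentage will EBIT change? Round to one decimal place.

-32.0%

At 97,810 units, contribution = 97,810 × €226.48 = €22,152,008.80.
EBIT = €22,152,008.80 − €11,287,800 = €10,864,208.80.
DOL = contribution ÷ EBIT = €22,152,008.80 ÷ €10,864,208.80 = 2.0390.
%ΔEBIT = DOL × %ΔSales = 2.0390 × -15.7% = -32.0%.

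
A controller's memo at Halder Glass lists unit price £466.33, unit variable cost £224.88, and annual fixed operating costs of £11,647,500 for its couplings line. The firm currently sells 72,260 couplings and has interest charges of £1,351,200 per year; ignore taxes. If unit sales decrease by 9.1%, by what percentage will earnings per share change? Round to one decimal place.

-35.7%

At 72,260 units, contribution = 72,260 × £241.45 = £17,447,177.00.
Operating income = contribution − fixed costs = £17,447,177.00 − £11,647,500 = £5,799,677.00.
After interest of £1,351,200.00, pre-tax earnings = £4,448,477.00.
DCL = total CM / (EBIT − I) = £17,447,177.00 / £4,448,477.00 = 3.9221.
%ΔEPS = DCL × %ΔSales = 3.9221 × -9.1% = -35.7%.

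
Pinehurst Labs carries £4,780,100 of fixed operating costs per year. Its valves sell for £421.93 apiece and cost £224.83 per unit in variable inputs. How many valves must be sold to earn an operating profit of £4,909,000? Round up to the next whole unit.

49,159 valves

Each unit contributes £421.93 − £224.83 = £197.10.
Required volume = (fixed costs + target profit) ÷ CM = (£4,780,100 + £4,909,000) ÷ £197.10 = 49,158.30, so 49,159 valves.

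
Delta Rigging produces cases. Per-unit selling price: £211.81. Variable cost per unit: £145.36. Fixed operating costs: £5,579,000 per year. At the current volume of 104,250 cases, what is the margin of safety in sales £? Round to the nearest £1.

Each unit contributes £211.81 − £145.36 = £66.45. Break-even units = £5,579,000 ÷ £66.45 = 83,957.86; break-even revenue = 83,957.86 × £211.81 = £17,783,114.97.
Current sales = 104,250 × £211.81 = £22,081,192.50.
Margin of safety = £22,081,192.50 − £17,783,114.97 = £4,298,078.

£4,298,078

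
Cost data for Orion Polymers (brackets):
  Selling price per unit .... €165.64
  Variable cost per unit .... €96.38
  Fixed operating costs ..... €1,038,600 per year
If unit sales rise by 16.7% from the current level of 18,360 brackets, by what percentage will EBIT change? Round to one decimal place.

+91.1%

Total contribution margin = 18,360 × €69.26 = €1,271,613.60.
Operating income = contribution − fixed costs = €1,271,613.60 − €1,038,600 = €233,013.60.
DOL = contribution ÷ EBIT = €1,271,613.60 ÷ €233,013.60 = 5.4573.
Operating income changes by 5.4573 × +16.7% = +91.1%.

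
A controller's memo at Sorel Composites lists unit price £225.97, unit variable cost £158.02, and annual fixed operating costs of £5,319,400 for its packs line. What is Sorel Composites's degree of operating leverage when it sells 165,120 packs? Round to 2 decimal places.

1.90

Contribution at this volume is 165,120 × £67.95 = £11,219,904.00.
Subtracting fixed costs: EBIT = £11,219,904.00 − £5,319,400 = £5,900,504.00.
Degree of operating leverage = £11,219,904.00 / £5,900,504.00 = 1.9015.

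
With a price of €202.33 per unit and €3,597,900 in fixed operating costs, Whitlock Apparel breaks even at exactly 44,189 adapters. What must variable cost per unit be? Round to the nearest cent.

€120.91

At break-even, FC = Q × (P − VC), so P − VC = €3,597,900 ÷ 44,189 = €81.4207.
Variable cost per unit = €202.33 − €81.4207 = €120.91.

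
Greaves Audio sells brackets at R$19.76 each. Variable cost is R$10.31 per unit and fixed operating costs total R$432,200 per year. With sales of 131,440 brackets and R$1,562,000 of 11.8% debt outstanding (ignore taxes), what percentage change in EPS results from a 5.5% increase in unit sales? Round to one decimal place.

Total contribution margin = 131,440 × R$9.45 = R$1,242,108.00.
Subtracting fixed costs: EBIT = R$1,242,108.00 − R$432,200 = R$809,908.00.
Interest = R$184,316.00, so EBIT − I = R$625,592.00.
DCL = total CM / (EBIT − I) = R$1,242,108.00 / R$625,592.00 = 1.9855.
%ΔEPS = DCL × %ΔSales = 1.9855 × +5.5% = +10.9%.

+10.9%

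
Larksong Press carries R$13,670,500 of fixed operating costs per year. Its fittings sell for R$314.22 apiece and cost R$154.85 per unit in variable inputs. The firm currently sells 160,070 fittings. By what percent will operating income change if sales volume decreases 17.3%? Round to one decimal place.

-37.3%

Total contribution margin = 160,070 × R$159.37 = R$25,510,355.90.
Operating income = contribution − fixed costs = R$25,510,355.90 − R$13,670,500 = R$11,839,855.90.
Degree of operating leverage = R$25,510,355.90 / R$11,839,855.90 = 2.1546.
Operating income changes by 2.1546 × -17.3% = -37.3%.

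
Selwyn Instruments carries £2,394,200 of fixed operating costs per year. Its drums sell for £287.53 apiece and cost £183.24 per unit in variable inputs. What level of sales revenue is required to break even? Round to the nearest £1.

£6,600,866

Contribution margin per unit = £287.53 − £183.24 = £104.29, a CM ratio of £104.29 ÷ £287.53 = 0.3627.
Break-even sales = FC ÷ CM ratio = £2,394,200 × £287.53 / £104.29 = £6,600,866.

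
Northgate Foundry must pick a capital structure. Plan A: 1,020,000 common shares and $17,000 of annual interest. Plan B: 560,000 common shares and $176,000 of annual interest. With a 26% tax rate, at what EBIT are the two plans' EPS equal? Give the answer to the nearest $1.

$369,565

Set EPS_A = EPS_B: (EBIT − $17,000)(1 − 0.26) ÷ 1,020,000 = (EBIT − $176,000)(1 − 0.26) ÷ 560,000.
The (1 − t) factor cancels: (EBIT − 17,000) × 560,000 = (EBIT − 176,000) × 1,020,000.
Solving, EBIT = (176,000·1,020,000 − 17,000·560,000) / (1,020,000 − 560,000) = 170,000,000,000 / 460,000 = 369,565.22.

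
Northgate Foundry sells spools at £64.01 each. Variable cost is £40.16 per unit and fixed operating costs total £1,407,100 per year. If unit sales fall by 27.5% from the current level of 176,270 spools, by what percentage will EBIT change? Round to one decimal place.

At 176,270 units, contribution = 176,270 × £23.85 = £4,204,039.50.
Subtracting fixed costs: EBIT = £4,204,039.50 − £1,407,100 = £2,796,939.50.
So DOL = total CM / EBIT = £4,204,039.50 / £2,796,939.50 = 1.5031.
%ΔEBIT = DOL × %ΔSales = 1.5031 × -27.5% = -41.3%.

-41.3%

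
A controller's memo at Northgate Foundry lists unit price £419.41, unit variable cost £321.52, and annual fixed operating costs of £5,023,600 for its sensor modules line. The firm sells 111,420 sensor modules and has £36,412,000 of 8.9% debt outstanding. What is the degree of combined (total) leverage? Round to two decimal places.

4.13

Contribution at this volume is 111,420 × £97.89 = £10,906,903.80.
Operating income = contribution − fixed costs = £10,906,903.80 − £5,023,600 = £5,883,303.80. Interest = £3,240,668.00.
DOL = £10,906,903.80 ÷ £5,883,303.80 = 1.8539; DFL = £5,883,303.80 ÷ £2,642,635.80 = 2.2263.
Combined leverage = 1.8539 × 2.2263 = 4.1273.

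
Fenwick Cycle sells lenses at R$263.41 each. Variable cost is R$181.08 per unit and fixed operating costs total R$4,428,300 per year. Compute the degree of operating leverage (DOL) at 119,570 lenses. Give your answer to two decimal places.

1.82

Total contribution margin = 119,570 × R$82.33 = R$9,844,198.10.
EBIT = R$9,844,198.10 − R$4,428,300 = R$5,415,898.10.
Degree of operating leverage = R$9,844,198.10 / R$5,415,898.10 = 1.8176.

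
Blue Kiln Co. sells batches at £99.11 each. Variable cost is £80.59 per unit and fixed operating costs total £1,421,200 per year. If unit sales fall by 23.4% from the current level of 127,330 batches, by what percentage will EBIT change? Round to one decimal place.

At 127,330 units, contribution = 127,330 × £18.52 = £2,358,151.60.
EBIT = £2,358,151.60 − £1,421,200 = £936,951.60.
DOL = contribution ÷ EBIT = £2,358,151.60 ÷ £936,951.60 = 2.5168.
Operating income changes by 2.5168 × -23.4% = -58.9%.

-58.9%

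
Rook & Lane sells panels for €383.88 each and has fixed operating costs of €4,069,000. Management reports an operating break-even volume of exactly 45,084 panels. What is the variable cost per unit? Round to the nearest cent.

€293.63

Contribution per unit must be FC / Q = €4,069,000 / 45,084 = €90.2537.
Hence VC = price − CM = €383.88 − €90.2537 = €293.63.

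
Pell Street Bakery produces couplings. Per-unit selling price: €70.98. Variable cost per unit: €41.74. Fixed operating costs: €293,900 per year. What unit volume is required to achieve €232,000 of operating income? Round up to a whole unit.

17,986 couplings

Unit CM = price − variable cost = €70.98 − €41.74 = €29.24.
Need Q such that Q × €29.24 − €293,900 = €232,000, i.e. Q = €525,900 / €29.24 = 17,985.64 → 17,986.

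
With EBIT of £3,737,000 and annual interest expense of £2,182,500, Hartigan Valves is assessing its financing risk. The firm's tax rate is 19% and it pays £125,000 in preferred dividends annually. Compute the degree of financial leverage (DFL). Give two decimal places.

Interest = £2,182,500.00.
Preferred dividends grossed up pre-tax: £125,000 / (1 − 0.19) = £154,320.99.
DFL = EBIT ÷ [EBIT − I − D_p/(1−t)] = £3,737,000 ÷ [£3,737,000 − £2,182,500.00 − £154,320.99] = £3,737,000 ÷ £1,400,179.01 = 2.6689.

2.67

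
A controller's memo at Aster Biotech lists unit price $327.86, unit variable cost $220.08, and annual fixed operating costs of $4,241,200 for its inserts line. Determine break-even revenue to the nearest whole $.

CM per unit = $327.86 − $220.08 = $107.78; CM ratio = $107.78 / $327.86 = 0.3287.
Break-even sales = FC ÷ CM ratio = $4,241,200 × $327.86 / $107.78 = $12,901,464.

$12,901,464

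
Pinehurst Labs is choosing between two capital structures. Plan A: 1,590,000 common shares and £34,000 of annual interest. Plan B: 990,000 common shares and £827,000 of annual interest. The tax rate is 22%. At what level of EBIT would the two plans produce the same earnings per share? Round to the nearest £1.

At indifference, (EBIT − 34,000)(1 − t)/1,590,000 = (EBIT − 827,000)(1 − t)/990,000.
Cancelling (1 − t) and cross-multiplying: 990,000·(EBIT − 34,000) = 1,590,000·(EBIT − 827,000).
EBIT × (1,590,000 − 990,000) = 827,000 × 1,590,000 − 34,000 × 990,000 = 1,281,270,000,000, so EBIT = 1,281,270,000,000 ÷ 600,000 = 2,135,450.00.

£2,135,450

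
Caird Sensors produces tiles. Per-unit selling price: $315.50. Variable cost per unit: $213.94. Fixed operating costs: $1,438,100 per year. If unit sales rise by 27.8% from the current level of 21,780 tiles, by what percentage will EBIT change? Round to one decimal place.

+79.5%

At 21,780 units, contribution = 21,780 × $101.56 = $2,211,976.80.
Subtracting fixed costs: EBIT = $2,211,976.80 − $1,438,100 = $773,876.80.
So DOL = total CM / EBIT = $2,211,976.80 / $773,876.80 = 2.8583.
So EBIT moves 2.8583 × (+27.8%) = +79.5%.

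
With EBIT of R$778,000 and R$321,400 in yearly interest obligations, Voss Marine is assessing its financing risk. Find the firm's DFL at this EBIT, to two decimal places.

1.70

Annual interest charges come to R$321,400.00.
Degree of financial leverage = EBIT / (EBIT − interest) = R$778,000 / R$456,600.00 = 1.7039.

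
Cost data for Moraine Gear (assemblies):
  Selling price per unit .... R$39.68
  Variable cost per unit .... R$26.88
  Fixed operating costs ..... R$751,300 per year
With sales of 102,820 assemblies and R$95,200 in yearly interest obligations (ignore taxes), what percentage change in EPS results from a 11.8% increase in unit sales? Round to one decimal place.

At 102,820 units, contribution = 102,820 × R$12.80 = R$1,316,096.00.
Operating income = contribution − fixed costs = R$1,316,096.00 − R$751,300 = R$564,796.00.
After interest of R$95,200.00, pre-tax earnings = R$469,596.00.
DCL = total CM / (EBIT − I) = R$1,316,096.00 / R$469,596.00 = 2.8026.
%ΔEPS = DCL × %ΔSales = 2.8026 × +11.8% = +33.1%.

+33.1%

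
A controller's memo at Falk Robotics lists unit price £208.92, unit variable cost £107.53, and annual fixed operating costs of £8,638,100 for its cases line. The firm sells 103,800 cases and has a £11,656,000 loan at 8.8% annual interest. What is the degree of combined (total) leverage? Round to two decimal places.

12.23

At 103,800 units, contribution = 103,800 × £101.39 = £10,524,282.00.
EBIT = £10,524,282.00 − £8,638,100 = £1,886,182.00. Interest = £1,025,728.00, so EBIT − I = £860,454.00.
DCL = contribution ÷ (EBIT − I) = £10,524,282.00 ÷ £860,454.00 = 12.2311.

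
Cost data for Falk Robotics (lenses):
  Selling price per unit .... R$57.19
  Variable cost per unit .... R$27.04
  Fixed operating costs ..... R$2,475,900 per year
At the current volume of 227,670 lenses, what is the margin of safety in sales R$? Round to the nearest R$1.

Unit CM = price − variable cost = R$57.19 − R$27.04 = R$30.15. Break-even units = R$2,475,900 ÷ R$30.15 = 82,119.40; break-even revenue = 82,119.40 × R$57.19 = R$4,696,408.66.
Current sales = 227,670 × R$57.19 = R$13,020,447.30.
Margin of safety = R$13,020,447.30 − R$4,696,408.66 = R$8,324,039.

R$8,324,039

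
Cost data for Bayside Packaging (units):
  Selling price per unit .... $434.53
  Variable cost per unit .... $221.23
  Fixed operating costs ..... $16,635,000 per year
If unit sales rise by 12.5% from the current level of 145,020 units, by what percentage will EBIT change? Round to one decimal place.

Contribution at this volume is 145,020 × $213.30 = $30,932,766.00.
EBIT = $30,932,766.00 − $16,635,000 = $14,297,766.00.
Degree of operating leverage = $30,932,766.00 / $14,297,766.00 = 2.1635.
So EBIT moves 2.1635 × (+12.5%) = +27.0%.

+27.0%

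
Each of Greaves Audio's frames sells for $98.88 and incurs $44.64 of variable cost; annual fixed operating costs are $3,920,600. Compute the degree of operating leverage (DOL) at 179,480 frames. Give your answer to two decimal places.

Total contribution margin = 179,480 × $54.24 = $9,734,995.20.
Subtracting fixed costs: EBIT = $9,734,995.20 − $3,920,600 = $5,814,395.20.
DOL = contribution ÷ EBIT = $9,734,995.20 ÷ $5,814,395.20 = 1.6743.

1.67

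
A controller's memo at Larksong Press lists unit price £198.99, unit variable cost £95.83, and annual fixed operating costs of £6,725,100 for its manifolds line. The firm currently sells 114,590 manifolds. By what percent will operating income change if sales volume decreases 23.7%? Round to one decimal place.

At 114,590 units, contribution = 114,590 × £103.16 = £11,821,104.40.
Subtracting fixed costs: EBIT = £11,821,104.40 − £6,725,100 = £5,096,004.40.
So DOL = total CM / EBIT = £11,821,104.40 / £5,096,004.40 = 2.3197.
%ΔEBIT = DOL × %ΔSales = 2.3197 × -23.7% = -55.0%.

-55.0%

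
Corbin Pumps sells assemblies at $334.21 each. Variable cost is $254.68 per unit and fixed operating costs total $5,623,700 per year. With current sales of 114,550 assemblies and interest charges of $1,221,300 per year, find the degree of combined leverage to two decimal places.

Contribution at this volume is 114,550 × $79.53 = $9,110,161.50.
EBIT = $9,110,161.50 − $5,623,700 = $3,486,461.50. Interest = $1,221,300.00, so EBIT − I = $2,265,161.50.
DCL = contribution ÷ (EBIT − I) = $9,110,161.50 ÷ $2,265,161.50 = 4.0219.

4.02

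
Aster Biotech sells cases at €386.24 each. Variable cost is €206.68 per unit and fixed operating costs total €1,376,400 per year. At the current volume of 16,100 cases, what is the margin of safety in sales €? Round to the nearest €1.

€3,257,778

Unit CM = price − variable cost = €386.24 − €206.68 = €179.56. Break-even units = €1,376,400 ÷ €179.56 = 7,665.40; break-even revenue = 7,665.40 × €386.24 = €2,960,685.77.
Actual sales revenue = 16,100 × €386.24 = €6,218,464.00.
Margin of safety = €6,218,464.00 − €2,960,685.77 = €3,257,778.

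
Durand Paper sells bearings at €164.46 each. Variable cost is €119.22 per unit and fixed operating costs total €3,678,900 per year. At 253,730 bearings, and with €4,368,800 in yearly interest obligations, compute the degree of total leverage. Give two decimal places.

Contribution at this volume is 253,730 × €45.24 = €11,478,745.20.
Operating income = contribution − fixed costs = €11,478,745.20 − €3,678,900 = €7,799,845.20. Interest = €4,368,800.00.
DOL = €11,478,745.20 ÷ €7,799,845.20 = 1.4717; DFL = €7,799,845.20 ÷ €3,431,045.20 = 2.2733.
DCL = DOL × DFL = 1.4717 × 2.2733 = 3.3456.

3.35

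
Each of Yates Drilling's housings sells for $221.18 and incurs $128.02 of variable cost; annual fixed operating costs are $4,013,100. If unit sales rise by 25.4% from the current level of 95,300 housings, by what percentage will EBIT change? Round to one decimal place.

At 95,300 units, contribution = 95,300 × $93.16 = $8,878,148.00.
EBIT = $8,878,148.00 − $4,013,100 = $4,865,048.00.
DOL = contribution ÷ EBIT = $8,878,148.00 ÷ $4,865,048.00 = 1.8249.
So EBIT moves 1.8249 × (+25.4%) = +46.4%.

+46.4%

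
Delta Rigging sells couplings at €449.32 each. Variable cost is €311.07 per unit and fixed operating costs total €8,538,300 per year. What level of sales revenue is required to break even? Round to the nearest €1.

Contribution margin per unit = €449.32 − €311.07 = €138.25, a CM ratio of €138.25 ÷ €449.32 = 0.3077.
Break-even sales = FC ÷ CM ratio = €8,538,300 × €449.32 / €138.25 = €27,749,938.

€27,749,938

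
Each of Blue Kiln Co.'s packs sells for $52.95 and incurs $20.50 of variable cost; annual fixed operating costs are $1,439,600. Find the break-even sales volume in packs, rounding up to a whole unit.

44,364 packs

Unit CM = price − variable cost = $52.95 − $20.50 = $32.45.
Break-even volume = fixed costs ÷ CM per unit = $1,439,600 ÷ $32.45 = 44,363.64, so 44,364 packs.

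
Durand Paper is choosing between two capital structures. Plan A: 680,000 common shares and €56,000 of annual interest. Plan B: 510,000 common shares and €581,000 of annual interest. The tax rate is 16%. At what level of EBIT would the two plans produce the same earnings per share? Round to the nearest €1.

At indifference, (EBIT − 56,000)(1 − t)/680,000 = (EBIT − 581,000)(1 − t)/510,000.
The (1 − t) factor cancels: (EBIT − 56,000) × 510,000 = (EBIT − 581,000) × 680,000.
EBIT × (680,000 − 510,000) = 581,000 × 680,000 − 56,000 × 510,000 = 366,520,000,000, so EBIT = 366,520,000,000 ÷ 170,000 = 2,156,000.00.

€2,156,000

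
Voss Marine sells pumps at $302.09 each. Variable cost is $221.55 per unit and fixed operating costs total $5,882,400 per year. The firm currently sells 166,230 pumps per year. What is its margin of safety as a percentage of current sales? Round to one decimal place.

56.1%

Contribution margin per unit = $302.09 − $221.55 = $80.54. Break-even units = $5,882,400 ÷ $80.54 = 73,037.00; break-even revenue = 73,037.00 × $302.09 = $22,063,747.41.
Actual sales revenue = 166,230 × $302.09 = $50,216,420.70.
Margin of safety = ($50,216,420.70 − $22,063,747.41) ÷ $50,216,420.70 = 56.1%.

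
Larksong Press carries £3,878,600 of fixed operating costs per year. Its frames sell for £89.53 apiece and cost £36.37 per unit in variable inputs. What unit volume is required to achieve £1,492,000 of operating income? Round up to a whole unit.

Contribution margin per unit = £89.53 − £36.37 = £53.16.
Units = (FC + target) / CM = (£3,878,600 + £1,492,000) / £53.16 = 101,027.09, so 101,028 frames.

101,028 frames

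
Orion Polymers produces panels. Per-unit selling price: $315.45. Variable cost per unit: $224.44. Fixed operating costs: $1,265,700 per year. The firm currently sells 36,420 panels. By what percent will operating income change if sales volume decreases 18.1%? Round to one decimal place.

-29.3%

Contribution at this volume is 36,420 × $91.01 = $3,314,584.20.
Subtracting fixed costs: EBIT = $3,314,584.20 − $1,265,700 = $2,048,884.20.
DOL = contribution ÷ EBIT = $3,314,584.20 ÷ $2,048,884.20 = 1.6178.
%ΔEBIT = DOL × %ΔSales = 1.6178 × -18.1% = -29.3%.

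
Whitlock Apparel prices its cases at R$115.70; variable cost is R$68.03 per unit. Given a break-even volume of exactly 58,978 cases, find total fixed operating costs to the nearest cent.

Unit CM = price − variable cost = R$115.70 − R$68.03 = R$47.67.
Fixed costs = break-even units × CM = 58,978 × R$47.67 = R$2,811,481.26.

R$2,811,481.26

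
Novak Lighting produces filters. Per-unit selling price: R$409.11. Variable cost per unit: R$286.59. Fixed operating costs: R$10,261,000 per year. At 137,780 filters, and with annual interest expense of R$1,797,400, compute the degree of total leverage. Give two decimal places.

3.50

At 137,780 units, contribution = 137,780 × R$122.52 = R$16,880,805.60.
EBIT = R$16,880,805.60 − R$10,261,000 = R$6,619,805.60. Interest = R$1,797,400.00, so EBIT − I = R$4,822,405.60.
Degree of total leverage = total CM / (EBIT − interest) = R$16,880,805.60 / R$4,822,405.60 = 3.5005.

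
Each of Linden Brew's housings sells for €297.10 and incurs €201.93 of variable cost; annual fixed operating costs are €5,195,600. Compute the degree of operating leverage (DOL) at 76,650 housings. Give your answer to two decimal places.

3.48

Contribution at this volume is 76,650 × €95.17 = €7,294,780.50.
Subtracting fixed costs: EBIT = €7,294,780.50 − €5,195,600 = €2,099,180.50.
DOL = contribution ÷ EBIT = €7,294,780.50 ÷ €2,099,180.50 = 3.4751.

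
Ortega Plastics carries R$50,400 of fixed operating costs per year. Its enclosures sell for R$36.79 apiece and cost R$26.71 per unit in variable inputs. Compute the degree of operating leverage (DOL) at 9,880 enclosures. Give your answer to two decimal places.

2.02

Total contribution margin = 9,880 × R$10.08 = R$99,590.40.
EBIT = R$99,590.40 − R$50,400 = R$49,190.40.
DOL = contribution ÷ EBIT = R$99,590.40 ÷ R$49,190.40 = 2.0246.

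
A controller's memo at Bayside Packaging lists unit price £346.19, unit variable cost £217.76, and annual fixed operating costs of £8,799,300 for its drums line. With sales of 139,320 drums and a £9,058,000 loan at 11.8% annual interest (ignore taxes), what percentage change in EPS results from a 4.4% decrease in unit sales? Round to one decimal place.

Contribution at this volume is 139,320 × £128.43 = £17,892,867.60.
Subtracting fixed costs: EBIT = £17,892,867.60 − £8,799,300 = £9,093,567.60.
Interest = £1,068,844.00, so EBIT − I = £8,024,723.60.
Degree of combined leverage = contribution ÷ (EBIT − I) = £17,892,867.60 ÷ £8,024,723.60 = 2.2297.
%ΔEPS = DCL × %ΔSales = 2.2297 × -4.4% = -9.8%.

-9.8%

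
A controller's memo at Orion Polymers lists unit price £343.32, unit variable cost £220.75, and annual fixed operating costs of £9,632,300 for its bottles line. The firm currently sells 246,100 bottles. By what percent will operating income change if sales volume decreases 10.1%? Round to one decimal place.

-14.8%

At 246,100 units, contribution = 246,100 × £122.57 = £30,164,477.00.
Operating income = contribution − fixed costs = £30,164,477.00 − £9,632,300 = £20,532,177.00.
DOL = contribution ÷ EBIT = £30,164,477.00 ÷ £20,532,177.00 = 1.4691.
Operating income changes by 1.4691 × -10.1% = -14.8%.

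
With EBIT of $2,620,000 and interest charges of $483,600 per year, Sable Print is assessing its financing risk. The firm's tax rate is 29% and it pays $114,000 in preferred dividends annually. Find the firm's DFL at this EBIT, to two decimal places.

1.33

Interest = $483,600.00.
Pre-tax preferred-dividend burden = $114,000 ÷ (1 − 0.29) = $160,563.38.
DFL = EBIT ÷ [EBIT − I − D_p/(1−t)] = $2,620,000 ÷ [$2,620,000 − $483,600.00 − $160,563.38] = $2,620,000 ÷ $1,975,836.62 = 1.3260.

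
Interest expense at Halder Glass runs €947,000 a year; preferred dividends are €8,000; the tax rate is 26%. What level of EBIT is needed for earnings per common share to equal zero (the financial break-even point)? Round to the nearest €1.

Grossing the preferred dividend up to pre-tax terms: €8,000 / (1 − 0.26) = €10,810.81.
Financial break-even EBIT = interest + D_p ÷ (1 − t) = €947,000 + €10,810.81 = €957,810.81.

€957,811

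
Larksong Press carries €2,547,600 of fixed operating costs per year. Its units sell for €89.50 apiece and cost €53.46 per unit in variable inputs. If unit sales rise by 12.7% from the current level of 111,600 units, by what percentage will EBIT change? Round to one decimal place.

+34.6%

At 111,600 units, contribution = 111,600 × €36.04 = €4,022,064.00.
Operating income = contribution − fixed costs = €4,022,064.00 − €2,547,600 = €1,474,464.00.
DOL = contribution ÷ EBIT = €4,022,064.00 ÷ €1,474,464.00 = 2.7278.
Operating income changes by 2.7278 × +12.7% = +34.6%.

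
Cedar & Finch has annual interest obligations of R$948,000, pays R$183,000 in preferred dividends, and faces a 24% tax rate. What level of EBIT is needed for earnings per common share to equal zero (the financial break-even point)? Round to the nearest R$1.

R$1,188,789

Grossing the preferred dividend up to pre-tax terms: R$183,000 / (1 − 0.24) = R$240,789.47.
EPS = 0 when EBIT covers interest plus the pre-tax preferred burden: R$948,000 + R$240,789.47 = R$1,188,789.47.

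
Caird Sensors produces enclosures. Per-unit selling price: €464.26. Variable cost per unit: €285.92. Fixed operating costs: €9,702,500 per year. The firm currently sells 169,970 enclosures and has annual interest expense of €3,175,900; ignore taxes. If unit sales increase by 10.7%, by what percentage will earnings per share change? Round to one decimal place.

Contribution at this volume is 169,970 × €178.34 = €30,312,449.80.
Operating income = contribution − fixed costs = €30,312,449.80 − €9,702,500 = €20,609,949.80.
Interest = €3,175,900.00, so EBIT − I = €17,434,049.80.
Degree of combined leverage = contribution ÷ (EBIT − I) = €30,312,449.80 ÷ €17,434,049.80 = 1.7387.
%ΔEPS = DCL × %ΔSales = 1.7387 × +10.7% = +18.6%.

+18.6%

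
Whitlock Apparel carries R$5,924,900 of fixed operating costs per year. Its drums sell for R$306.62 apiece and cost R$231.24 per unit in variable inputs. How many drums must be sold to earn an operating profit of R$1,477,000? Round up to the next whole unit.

Each unit contributes R$306.62 − R$231.24 = R$75.38.
Units = (FC + target) / CM = (R$5,924,900 + R$1,477,000) / R$75.38 = 98,194.48, so 98,195 drums.

98,195 drums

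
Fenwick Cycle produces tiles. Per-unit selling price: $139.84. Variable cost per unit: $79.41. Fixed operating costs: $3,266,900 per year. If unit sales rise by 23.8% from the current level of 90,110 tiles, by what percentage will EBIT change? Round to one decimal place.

At 90,110 units, contribution = 90,110 × $60.43 = $5,445,347.30.
Operating income = contribution − fixed costs = $5,445,347.30 − $3,266,900 = $2,178,447.30.
Degree of operating leverage = $5,445,347.30 / $2,178,447.30 = 2.4996.
So EBIT moves 2.4996 × (+23.8%) = +59.5%.

+59.5%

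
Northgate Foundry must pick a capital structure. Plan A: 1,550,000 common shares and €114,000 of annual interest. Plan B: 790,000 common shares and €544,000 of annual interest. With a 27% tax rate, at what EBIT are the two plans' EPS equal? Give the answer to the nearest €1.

Set EPS_A = EPS_B: (EBIT − €114,000)(1 − 0.27) ÷ 1,550,000 = (EBIT − €544,000)(1 − 0.27) ÷ 790,000.
Cancelling (1 − t) and cross-multiplying: 790,000·(EBIT − 114,000) = 1,550,000·(EBIT − 544,000).
Solving, EBIT = (544,000·1,550,000 − 114,000·790,000) / (1,550,000 − 790,000) = 753,140,000,000 / 760,000 = 990,973.68.

€990,974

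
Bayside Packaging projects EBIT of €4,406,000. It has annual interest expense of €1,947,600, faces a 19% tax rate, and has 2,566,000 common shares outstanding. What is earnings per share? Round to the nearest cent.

€0.78

Interest = €1,947,600.00, so EBT = €4,406,000 − €1,947,600.00 = €2,458,400.00.
After tax at 19%: net income = €2,458,400.00 × 0.81 = €1,991,304.00.
EPS = €1,991,304.00 ÷ 2,566,000 = €0.78.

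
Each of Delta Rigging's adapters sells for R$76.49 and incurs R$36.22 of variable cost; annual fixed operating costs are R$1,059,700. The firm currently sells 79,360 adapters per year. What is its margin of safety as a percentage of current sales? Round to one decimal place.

Each unit contributes R$76.49 − R$36.22 = R$40.27. Break-even units = R$1,059,700 ÷ R$40.27 = 26,314.87; break-even revenue = 26,314.87 × R$76.49 = R$2,012,824.76.
Current sales = 79,360 × R$76.49 = R$6,070,246.40.
Margin of safety = (R$6,070,246.40 − R$2,012,824.76) ÷ R$6,070,246.40 = 66.8%.

66.8%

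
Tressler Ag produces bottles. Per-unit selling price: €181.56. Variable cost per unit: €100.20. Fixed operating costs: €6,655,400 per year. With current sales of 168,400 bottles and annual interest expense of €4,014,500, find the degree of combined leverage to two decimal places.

4.52

At 168,400 units, contribution = 168,400 × €81.36 = €13,701,024.00.
EBIT = €13,701,024.00 − €6,655,400 = €7,045,624.00. Interest = €4,014,500.00.
DOL = €13,701,024.00 ÷ €7,045,624.00 = 1.9446; DFL = €7,045,624.00 ÷ €3,031,124.00 = 2.3244.
Combined leverage = 1.9446 × 2.3244 = 4.5200.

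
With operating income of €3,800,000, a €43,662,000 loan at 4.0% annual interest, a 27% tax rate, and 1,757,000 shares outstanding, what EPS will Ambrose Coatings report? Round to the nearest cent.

Pre-tax income = €3,800,000 − €1,746,480.00 = €2,053,520.00.
After tax at 27%: net income = €2,053,520.00 × 0.73 = €1,499,069.60.
Per share: €1,499,069.60 / 1,757,000 shares = €0.85.

€0.85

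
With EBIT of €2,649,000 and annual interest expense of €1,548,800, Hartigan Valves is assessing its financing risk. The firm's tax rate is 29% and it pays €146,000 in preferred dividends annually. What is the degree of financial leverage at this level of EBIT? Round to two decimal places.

Interest = €1,548,800.00.
Pre-tax preferred-dividend burden = €146,000 ÷ (1 − 0.29) = €205,633.80.
DFL = EBIT ÷ [EBIT − I − D_p/(1−t)] = €2,649,000 ÷ [€2,649,000 − €1,548,800.00 − €205,633.80] = €2,649,000 ÷ €894,566.20 = 2.9612.

2.96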